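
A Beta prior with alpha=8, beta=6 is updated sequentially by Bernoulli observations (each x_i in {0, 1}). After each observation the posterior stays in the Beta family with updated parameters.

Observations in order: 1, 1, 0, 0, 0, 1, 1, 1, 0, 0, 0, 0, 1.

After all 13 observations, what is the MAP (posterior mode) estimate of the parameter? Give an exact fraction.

obs 1: x=1 → posterior Beta(9, 6)
obs 2: x=1 → posterior Beta(10, 6)
obs 3: x=0 → posterior Beta(10, 7)
obs 4: x=0 → posterior Beta(10, 8)
obs 5: x=0 → posterior Beta(10, 9)
obs 6: x=1 → posterior Beta(11, 9)
obs 7: x=1 → posterior Beta(12, 9)
obs 8: x=1 → posterior Beta(13, 9)
obs 9: x=0 → posterior Beta(13, 10)
obs 10: x=0 → posterior Beta(13, 11)
obs 11: x=0 → posterior Beta(13, 12)
obs 12: x=0 → posterior Beta(13, 13)
obs 13: x=1 → posterior Beta(14, 13)

13/25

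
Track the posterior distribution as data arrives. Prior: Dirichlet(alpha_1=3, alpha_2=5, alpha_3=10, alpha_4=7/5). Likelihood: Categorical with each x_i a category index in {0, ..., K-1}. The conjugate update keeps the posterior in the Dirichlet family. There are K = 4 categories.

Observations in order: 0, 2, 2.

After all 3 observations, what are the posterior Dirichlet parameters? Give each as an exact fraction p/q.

obs 1: x=0 → posterior Dirichlet(4, 5, 10, 7/5)
obs 2: x=2 → posterior Dirichlet(4, 5, 11, 7/5)
obs 3: x=2 → posterior Dirichlet(4, 5, 12, 7/5)

alpha_1=4, alpha_2=5, alpha_3=12, alpha_4=7/5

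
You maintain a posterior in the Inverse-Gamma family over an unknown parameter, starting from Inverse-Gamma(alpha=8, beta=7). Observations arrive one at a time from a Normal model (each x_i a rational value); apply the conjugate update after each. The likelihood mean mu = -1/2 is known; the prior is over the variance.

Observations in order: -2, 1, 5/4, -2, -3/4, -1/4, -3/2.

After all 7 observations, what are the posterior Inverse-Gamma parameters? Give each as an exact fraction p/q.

obs 1: x=-2 → posterior Inverse-Gamma(17/2, 65/8)
obs 2: x=1 → posterior Inverse-Gamma(9, 37/4)
obs 3: x=5/4 → posterior Inverse-Gamma(19/2, 345/32)
obs 4: x=-2 → posterior Inverse-Gamma(10, 381/32)
obs 5: x=-3/4 → posterior Inverse-Gamma(21/2, 191/16)
obs 6: x=-1/4 → posterior Inverse-Gamma(11, 383/32)
obs 7: x=-3/2 → posterior Inverse-Gamma(23/2, 399/32)

alpha=23/2, beta=399/32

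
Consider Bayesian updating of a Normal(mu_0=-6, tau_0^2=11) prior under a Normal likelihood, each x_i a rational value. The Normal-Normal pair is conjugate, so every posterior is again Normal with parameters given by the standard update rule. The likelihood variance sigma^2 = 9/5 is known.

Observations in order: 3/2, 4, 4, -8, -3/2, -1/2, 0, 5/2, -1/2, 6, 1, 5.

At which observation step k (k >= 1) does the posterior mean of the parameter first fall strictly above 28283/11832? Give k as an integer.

obs 1: x=3/2 → posterior Normal(57/128, 99/64)
obs 2: x=4 → posterior Normal(71/34, 99/119)
obs 3: x=4 → posterior Normal(937/348, 33/58)
obs 4: x=-8 → posterior Normal(57/458, 99/229)
obs 5: x=-3/2 → posterior Normal(-27/142, 99/284)
obs 6: x=-1/2 → posterior Normal(-163/678, 33/113)
obs 7: x=0 → posterior Normal(-163/788, 99/394)
obs 8: x=5/2 → posterior Normal(56/449, 99/449)
obs 9: x=-1/2 → posterior Normal(19/336, 11/56)
obs 10: x=6 → posterior Normal(717/1118, 99/559)
obs 11: x=1 → posterior Normal(827/1228, 99/614)
obs 12: x=5 → posterior Normal(459/446, 33/223)

k = 3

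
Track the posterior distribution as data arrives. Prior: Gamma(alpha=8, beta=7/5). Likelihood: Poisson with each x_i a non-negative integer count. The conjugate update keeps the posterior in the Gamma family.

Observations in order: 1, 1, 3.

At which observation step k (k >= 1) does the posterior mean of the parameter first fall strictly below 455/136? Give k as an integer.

k = 2

obs 1: x=1 → posterior Gamma(9, 12/5)
obs 2: x=1 → posterior Gamma(10, 17/5)
obs 3: x=3 → posterior Gamma(13, 22/5)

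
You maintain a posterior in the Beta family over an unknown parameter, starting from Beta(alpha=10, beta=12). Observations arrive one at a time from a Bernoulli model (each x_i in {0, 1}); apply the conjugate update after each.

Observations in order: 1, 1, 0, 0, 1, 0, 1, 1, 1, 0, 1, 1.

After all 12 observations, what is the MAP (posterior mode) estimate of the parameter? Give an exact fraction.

17/32

obs 1: x=1 → posterior Beta(11, 12)
obs 2: x=1 → posterior Beta(12, 12)
obs 3: x=0 → posterior Beta(12, 13)
obs 4: x=0 → posterior Beta(12, 14)
obs 5: x=1 → posterior Beta(13, 14)
obs 6: x=0 → posterior Beta(13, 15)
obs 7: x=1 → posterior Beta(14, 15)
obs 8: x=1 → posterior Beta(15, 15)
obs 9: x=1 → posterior Beta(16, 15)
obs 10: x=0 → posterior Beta(16, 16)
obs 11: x=1 → posterior Beta(17, 16)
obs 12: x=1 → posterior Beta(18, 16)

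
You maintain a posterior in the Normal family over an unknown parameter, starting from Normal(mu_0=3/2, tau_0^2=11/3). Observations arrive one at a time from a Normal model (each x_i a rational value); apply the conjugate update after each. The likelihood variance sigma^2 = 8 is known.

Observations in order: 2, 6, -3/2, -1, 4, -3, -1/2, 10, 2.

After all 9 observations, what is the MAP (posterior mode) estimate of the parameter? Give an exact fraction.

78/41

obs 1: x=2 → posterior Normal(58/35, 88/35)
obs 2: x=6 → posterior Normal(62/23, 44/23)
obs 3: x=-3/2 → posterior Normal(215/114, 88/57)
obs 4: x=-1 → posterior Normal(193/136, 22/17)
obs 5: x=4 → posterior Normal(281/158, 88/79)
obs 6: x=-3 → posterior Normal(43/36, 44/45)
obs 7: x=-1/2 → posterior Normal(102/101, 88/101)
obs 8: x=10 → posterior Normal(53/28, 11/14)
obs 9: x=2 → posterior Normal(78/41, 88/123)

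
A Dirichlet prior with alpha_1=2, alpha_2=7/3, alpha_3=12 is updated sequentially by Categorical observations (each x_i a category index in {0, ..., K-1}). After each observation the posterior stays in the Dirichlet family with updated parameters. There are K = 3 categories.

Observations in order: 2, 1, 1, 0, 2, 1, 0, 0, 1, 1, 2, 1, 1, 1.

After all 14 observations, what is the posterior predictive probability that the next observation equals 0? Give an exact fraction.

obs 1: x=2 → posterior Dirichlet(2, 7/3, 13)
obs 2: x=1 → posterior Dirichlet(2, 10/3, 13)
obs 3: x=1 → posterior Dirichlet(2, 13/3, 13)
obs 4: x=0 → posterior Dirichlet(3, 13/3, 13)
obs 5: x=2 → posterior Dirichlet(3, 13/3, 14)
obs 6: x=1 → posterior Dirichlet(3, 16/3, 14)
obs 7: x=0 → posterior Dirichlet(4, 16/3, 14)
obs 8: x=0 → posterior Dirichlet(5, 16/3, 14)
obs 9: x=1 → posterior Dirichlet(5, 19/3, 14)
obs 10: x=1 → posterior Dirichlet(5, 22/3, 14)
obs 11: x=2 → posterior Dirichlet(5, 22/3, 15)
obs 12: x=1 → posterior Dirichlet(5, 25/3, 15)
obs 13: x=1 → posterior Dirichlet(5, 28/3, 15)
obs 14: x=1 → posterior Dirichlet(5, 31/3, 15)

15/91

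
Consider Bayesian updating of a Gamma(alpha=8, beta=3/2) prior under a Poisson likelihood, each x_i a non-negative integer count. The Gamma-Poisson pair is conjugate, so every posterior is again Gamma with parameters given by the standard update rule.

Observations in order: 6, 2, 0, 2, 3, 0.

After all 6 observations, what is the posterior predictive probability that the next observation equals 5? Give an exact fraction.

8480202723318328857421875000000/98100666009922840441972689847969

obs 1: x=6 → posterior Gamma(14, 5/2)
obs 2: x=2 → posterior Gamma(16, 7/2)
obs 3: x=0 → posterior Gamma(16, 9/2)
obs 4: x=2 → posterior Gamma(18, 11/2)
obs 5: x=3 → posterior Gamma(21, 13/2)
obs 6: x=0 → posterior Gamma(21, 15/2)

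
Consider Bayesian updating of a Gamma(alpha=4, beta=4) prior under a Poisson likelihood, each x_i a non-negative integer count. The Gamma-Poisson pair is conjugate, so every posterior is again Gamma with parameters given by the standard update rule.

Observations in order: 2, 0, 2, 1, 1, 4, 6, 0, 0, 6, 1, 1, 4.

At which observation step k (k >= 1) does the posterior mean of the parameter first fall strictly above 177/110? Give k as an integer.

obs 1: x=2 → posterior Gamma(6, 5)
obs 2: x=0 → posterior Gamma(6, 6)
obs 3: x=2 → posterior Gamma(8, 7)
obs 4: x=1 → posterior Gamma(9, 8)
obs 5: x=1 → posterior Gamma(10, 9)
obs 6: x=4 → posterior Gamma(14, 10)
obs 7: x=6 → posterior Gamma(20, 11)
obs 8: x=0 → posterior Gamma(20, 12)
obs 9: x=0 → posterior Gamma(20, 13)
obs 10: x=6 → posterior Gamma(26, 14)
obs 11: x=1 → posterior Gamma(27, 15)
obs 12: x=1 → posterior Gamma(28, 16)
obs 13: x=4 → posterior Gamma(32, 17)

k = 7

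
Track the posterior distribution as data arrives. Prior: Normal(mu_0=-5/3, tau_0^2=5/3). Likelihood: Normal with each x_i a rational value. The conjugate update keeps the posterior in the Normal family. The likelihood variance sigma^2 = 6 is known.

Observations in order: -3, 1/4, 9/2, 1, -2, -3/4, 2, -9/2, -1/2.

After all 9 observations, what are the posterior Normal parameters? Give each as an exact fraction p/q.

mu_0=-5/7, tau_0^2=10/21

obs 1: x=-3 → posterior Normal(-45/23, 30/23)
obs 2: x=1/4 → posterior Normal(-25/16, 15/14)
obs 3: x=9/2 → posterior Normal(-85/132, 10/11)
obs 4: x=1 → posterior Normal(-65/152, 15/19)
obs 5: x=-2 → posterior Normal(-105/172, 30/43)
obs 6: x=-3/4 → posterior Normal(-5/8, 5/8)
obs 7: x=2 → posterior Normal(-20/53, 30/53)
obs 8: x=-9/2 → posterior Normal(-85/116, 15/29)
obs 9: x=-1/2 → posterior Normal(-5/7, 10/21)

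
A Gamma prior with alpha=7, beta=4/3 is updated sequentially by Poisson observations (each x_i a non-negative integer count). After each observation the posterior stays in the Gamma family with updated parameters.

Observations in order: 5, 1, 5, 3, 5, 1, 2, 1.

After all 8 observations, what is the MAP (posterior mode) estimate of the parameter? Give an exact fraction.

obs 1: x=5 → posterior Gamma(12, 7/3)
obs 2: x=1 → posterior Gamma(13, 10/3)
obs 3: x=5 → posterior Gamma(18, 13/3)
obs 4: x=3 → posterior Gamma(21, 16/3)
obs 5: x=5 → posterior Gamma(26, 19/3)
obs 6: x=1 → posterior Gamma(27, 22/3)
obs 7: x=2 → posterior Gamma(29, 25/3)
obs 8: x=1 → posterior Gamma(30, 28/3)

87/28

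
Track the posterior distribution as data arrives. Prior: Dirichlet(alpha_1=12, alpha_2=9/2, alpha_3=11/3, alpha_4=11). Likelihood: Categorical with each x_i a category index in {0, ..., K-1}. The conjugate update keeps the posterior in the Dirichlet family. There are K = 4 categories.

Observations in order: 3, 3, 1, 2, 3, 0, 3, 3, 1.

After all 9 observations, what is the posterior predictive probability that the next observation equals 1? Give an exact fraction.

obs 1: x=3 → posterior Dirichlet(12, 9/2, 11/3, 12)
obs 2: x=3 → posterior Dirichlet(12, 9/2, 11/3, 13)
obs 3: x=1 → posterior Dirichlet(12, 11/2, 11/3, 13)
obs 4: x=2 → posterior Dirichlet(12, 11/2, 14/3, 13)
obs 5: x=3 → posterior Dirichlet(12, 11/2, 14/3, 14)
obs 6: x=0 → posterior Dirichlet(13, 11/2, 14/3, 14)
obs 7: x=3 → posterior Dirichlet(13, 11/2, 14/3, 15)
obs 8: x=3 → posterior Dirichlet(13, 11/2, 14/3, 16)
obs 9: x=1 → posterior Dirichlet(13, 13/2, 14/3, 16)

39/241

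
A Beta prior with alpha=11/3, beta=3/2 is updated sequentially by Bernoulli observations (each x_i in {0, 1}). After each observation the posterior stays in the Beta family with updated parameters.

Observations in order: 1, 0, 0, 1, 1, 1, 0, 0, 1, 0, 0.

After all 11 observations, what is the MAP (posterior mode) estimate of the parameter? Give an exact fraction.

obs 1: x=1 → posterior Beta(14/3, 3/2)
obs 2: x=0 → posterior Beta(14/3, 5/2)
obs 3: x=0 → posterior Beta(14/3, 7/2)
obs 4: x=1 → posterior Beta(17/3, 7/2)
obs 5: x=1 → posterior Beta(20/3, 7/2)
obs 6: x=1 → posterior Beta(23/3, 7/2)
obs 7: x=0 → posterior Beta(23/3, 9/2)
obs 8: x=0 → posterior Beta(23/3, 11/2)
obs 9: x=1 → posterior Beta(26/3, 11/2)
obs 10: x=0 → posterior Beta(26/3, 13/2)
obs 11: x=0 → posterior Beta(26/3, 15/2)

46/85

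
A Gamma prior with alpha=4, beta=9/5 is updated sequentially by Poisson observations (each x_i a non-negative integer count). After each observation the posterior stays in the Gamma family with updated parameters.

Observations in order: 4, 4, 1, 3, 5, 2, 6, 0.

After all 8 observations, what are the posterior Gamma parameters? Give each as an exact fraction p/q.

alpha=29, beta=49/5

obs 1: x=4 → posterior Gamma(8, 14/5)
obs 2: x=4 → posterior Gamma(12, 19/5)
obs 3: x=1 → posterior Gamma(13, 24/5)
obs 4: x=3 → posterior Gamma(16, 29/5)
obs 5: x=5 → posterior Gamma(21, 34/5)
obs 6: x=2 → posterior Gamma(23, 39/5)
obs 7: x=6 → posterior Gamma(29, 44/5)
obs 8: x=0 → posterior Gamma(29, 49/5)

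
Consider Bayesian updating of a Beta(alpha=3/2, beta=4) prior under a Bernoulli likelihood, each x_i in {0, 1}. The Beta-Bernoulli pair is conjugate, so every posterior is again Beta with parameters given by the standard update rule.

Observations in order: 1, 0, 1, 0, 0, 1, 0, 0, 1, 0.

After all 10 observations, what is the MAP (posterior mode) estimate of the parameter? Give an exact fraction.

1/3

obs 1: x=1 → posterior Beta(5/2, 4)
obs 2: x=0 → posterior Beta(5/2, 5)
obs 3: x=1 → posterior Beta(7/2, 5)
obs 4: x=0 → posterior Beta(7/2, 6)
obs 5: x=0 → posterior Beta(7/2, 7)
obs 6: x=1 → posterior Beta(9/2, 7)
obs 7: x=0 → posterior Beta(9/2, 8)
obs 8: x=0 → posterior Beta(9/2, 9)
obs 9: x=1 → posterior Beta(11/2, 9)
obs 10: x=0 → posterior Beta(11/2, 10)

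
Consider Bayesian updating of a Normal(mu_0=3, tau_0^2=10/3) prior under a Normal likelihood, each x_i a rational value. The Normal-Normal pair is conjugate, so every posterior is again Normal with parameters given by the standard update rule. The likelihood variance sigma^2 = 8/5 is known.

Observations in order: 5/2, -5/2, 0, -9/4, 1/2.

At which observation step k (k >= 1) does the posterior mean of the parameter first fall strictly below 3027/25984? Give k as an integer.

obs 1: x=5/2 → posterior Normal(197/74, 40/37)
obs 2: x=-5/2 → posterior Normal(18/31, 20/31)
obs 3: x=0 → posterior Normal(12/29, 40/87)
obs 4: x=-9/4 → posterior Normal(-81/448, 5/14)
obs 5: x=1/2 → posterior Normal(-31/548, 40/137)

k = 4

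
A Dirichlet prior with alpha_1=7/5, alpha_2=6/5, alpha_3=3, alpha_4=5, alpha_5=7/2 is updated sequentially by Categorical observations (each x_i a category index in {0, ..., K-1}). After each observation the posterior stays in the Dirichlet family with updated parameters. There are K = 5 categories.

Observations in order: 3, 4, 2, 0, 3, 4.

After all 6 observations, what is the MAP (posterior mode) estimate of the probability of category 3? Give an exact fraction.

obs 1: x=3 → posterior Dirichlet(7/5, 6/5, 3, 6, 7/2)
obs 2: x=4 → posterior Dirichlet(7/5, 6/5, 3, 6, 9/2)
obs 3: x=2 → posterior Dirichlet(7/5, 6/5, 4, 6, 9/2)
obs 4: x=0 → posterior Dirichlet(12/5, 6/5, 4, 6, 9/2)
obs 5: x=3 → posterior Dirichlet(12/5, 6/5, 4, 7, 9/2)
obs 6: x=4 → posterior Dirichlet(12/5, 6/5, 4, 7, 11/2)

60/151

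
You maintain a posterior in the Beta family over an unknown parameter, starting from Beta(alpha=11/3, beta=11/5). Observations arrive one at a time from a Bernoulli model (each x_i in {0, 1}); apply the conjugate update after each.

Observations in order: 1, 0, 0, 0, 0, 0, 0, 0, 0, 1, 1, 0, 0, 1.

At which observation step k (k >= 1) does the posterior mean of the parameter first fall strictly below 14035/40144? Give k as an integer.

k = 8

obs 1: x=1 → posterior Beta(14/3, 11/5)
obs 2: x=0 → posterior Beta(14/3, 16/5)
obs 3: x=0 → posterior Beta(14/3, 21/5)
obs 4: x=0 → posterior Beta(14/3, 26/5)
obs 5: x=0 → posterior Beta(14/3, 31/5)
obs 6: x=0 → posterior Beta(14/3, 36/5)
obs 7: x=0 → posterior Beta(14/3, 41/5)
obs 8: x=0 → posterior Beta(14/3, 46/5)
obs 9: x=0 → posterior Beta(14/3, 51/5)
obs 10: x=1 → posterior Beta(17/3, 51/5)
obs 11: x=1 → posterior Beta(20/3, 51/5)
obs 12: x=0 → posterior Beta(20/3, 56/5)
obs 13: x=0 → posterior Beta(20/3, 61/5)
obs 14: x=1 → posterior Beta(23/3, 61/5)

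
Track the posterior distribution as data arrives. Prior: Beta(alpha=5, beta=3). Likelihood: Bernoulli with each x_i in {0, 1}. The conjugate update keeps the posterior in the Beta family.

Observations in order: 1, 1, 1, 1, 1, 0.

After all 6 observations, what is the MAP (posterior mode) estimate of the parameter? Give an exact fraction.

obs 1: x=1 → posterior Beta(6, 3)
obs 2: x=1 → posterior Beta(7, 3)
obs 3: x=1 → posterior Beta(8, 3)
obs 4: x=1 → posterior Beta(9, 3)
obs 5: x=1 → posterior Beta(10, 3)
obs 6: x=0 → posterior Beta(10, 4)

3/4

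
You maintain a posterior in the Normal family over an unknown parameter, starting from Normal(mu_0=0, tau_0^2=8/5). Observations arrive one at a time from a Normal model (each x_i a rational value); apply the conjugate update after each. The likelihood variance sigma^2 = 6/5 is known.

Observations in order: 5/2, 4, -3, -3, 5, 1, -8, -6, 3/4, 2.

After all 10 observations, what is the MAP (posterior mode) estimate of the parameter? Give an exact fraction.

-19/43

obs 1: x=5/2 → posterior Normal(10/7, 24/35)
obs 2: x=4 → posterior Normal(26/11, 24/55)
obs 3: x=-3 → posterior Normal(14/15, 8/25)
obs 4: x=-3 → posterior Normal(2/19, 24/95)
obs 5: x=5 → posterior Normal(22/23, 24/115)
obs 6: x=1 → posterior Normal(26/27, 8/45)
obs 7: x=-8 → posterior Normal(-6/31, 24/155)
obs 8: x=-6 → posterior Normal(-6/7, 24/175)
obs 9: x=3/4 → posterior Normal(-9/13, 8/65)
obs 10: x=2 → posterior Normal(-19/43, 24/215)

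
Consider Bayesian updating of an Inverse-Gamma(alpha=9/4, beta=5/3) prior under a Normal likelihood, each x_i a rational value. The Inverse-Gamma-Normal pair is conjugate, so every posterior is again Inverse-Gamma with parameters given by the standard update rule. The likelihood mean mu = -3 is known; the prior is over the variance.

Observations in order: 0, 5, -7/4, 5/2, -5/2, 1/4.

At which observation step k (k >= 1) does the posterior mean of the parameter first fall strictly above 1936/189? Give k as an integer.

k = 2

obs 1: x=0 → posterior Inverse-Gamma(11/4, 37/6)
obs 2: x=5 → posterior Inverse-Gamma(13/4, 229/6)
obs 3: x=-7/4 → posterior Inverse-Gamma(15/4, 3739/96)
obs 4: x=5/2 → posterior Inverse-Gamma(17/4, 5191/96)
obs 5: x=-5/2 → posterior Inverse-Gamma(19/4, 5203/96)
obs 6: x=1/4 → posterior Inverse-Gamma(21/4, 2855/48)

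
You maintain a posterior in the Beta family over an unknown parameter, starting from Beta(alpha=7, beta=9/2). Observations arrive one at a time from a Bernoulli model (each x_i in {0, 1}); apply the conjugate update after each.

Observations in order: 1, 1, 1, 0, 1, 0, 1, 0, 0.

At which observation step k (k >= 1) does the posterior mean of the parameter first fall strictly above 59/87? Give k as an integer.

obs 1: x=1 → posterior Beta(8, 9/2)
obs 2: x=1 → posterior Beta(9, 9/2)
obs 3: x=1 → posterior Beta(10, 9/2)
obs 4: x=0 → posterior Beta(10, 11/2)
obs 5: x=1 → posterior Beta(11, 11/2)
obs 6: x=0 → posterior Beta(11, 13/2)
obs 7: x=1 → posterior Beta(12, 13/2)
obs 8: x=0 → posterior Beta(12, 15/2)
obs 9: x=0 → posterior Beta(12, 17/2)

k = 3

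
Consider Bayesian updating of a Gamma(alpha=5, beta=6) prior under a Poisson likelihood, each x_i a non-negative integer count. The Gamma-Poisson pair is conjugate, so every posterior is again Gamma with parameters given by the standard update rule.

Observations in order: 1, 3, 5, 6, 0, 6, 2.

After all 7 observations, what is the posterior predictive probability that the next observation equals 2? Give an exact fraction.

obs 1: x=1 → posterior Gamma(6, 7)
obs 2: x=3 → posterior Gamma(9, 8)
obs 3: x=5 → posterior Gamma(14, 9)
obs 4: x=6 → posterior Gamma(20, 10)
obs 5: x=0 → posterior Gamma(20, 11)
obs 6: x=6 → posterior Gamma(26, 12)
obs 7: x=2 → posterior Gamma(28, 13)

449585051277209490242816518060109/1728673739677471101567216945987584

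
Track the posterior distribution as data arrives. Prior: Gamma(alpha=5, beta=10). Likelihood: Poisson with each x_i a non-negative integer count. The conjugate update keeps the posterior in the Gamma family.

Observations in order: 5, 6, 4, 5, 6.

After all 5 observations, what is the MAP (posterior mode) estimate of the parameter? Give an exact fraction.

obs 1: x=5 → posterior Gamma(10, 11)
obs 2: x=6 → posterior Gamma(16, 12)
obs 3: x=4 → posterior Gamma(20, 13)
obs 4: x=5 → posterior Gamma(25, 14)
obs 5: x=6 → posterior Gamma(31, 15)

2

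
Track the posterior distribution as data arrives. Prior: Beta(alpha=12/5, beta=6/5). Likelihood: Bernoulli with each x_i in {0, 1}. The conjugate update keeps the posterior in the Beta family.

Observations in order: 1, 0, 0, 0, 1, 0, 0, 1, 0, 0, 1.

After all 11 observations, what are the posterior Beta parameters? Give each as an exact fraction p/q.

obs 1: x=1 → posterior Beta(17/5, 6/5)
obs 2: x=0 → posterior Beta(17/5, 11/5)
obs 3: x=0 → posterior Beta(17/5, 16/5)
obs 4: x=0 → posterior Beta(17/5, 21/5)
obs 5: x=1 → posterior Beta(22/5, 21/5)
obs 6: x=0 → posterior Beta(22/5, 26/5)
obs 7: x=0 → posterior Beta(22/5, 31/5)
obs 8: x=1 → posterior Beta(27/5, 31/5)
obs 9: x=0 → posterior Beta(27/5, 36/5)
obs 10: x=0 → posterior Beta(27/5, 41/5)
obs 11: x=1 → posterior Beta(32/5, 41/5)

alpha=32/5, beta=41/5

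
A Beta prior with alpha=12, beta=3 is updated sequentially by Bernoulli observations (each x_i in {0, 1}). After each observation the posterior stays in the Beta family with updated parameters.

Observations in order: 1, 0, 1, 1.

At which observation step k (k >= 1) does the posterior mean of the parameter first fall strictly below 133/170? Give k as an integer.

obs 1: x=1 → posterior Beta(13, 3)
obs 2: x=0 → posterior Beta(13, 4)
obs 3: x=1 → posterior Beta(14, 4)
obs 4: x=1 → posterior Beta(15, 4)

k = 2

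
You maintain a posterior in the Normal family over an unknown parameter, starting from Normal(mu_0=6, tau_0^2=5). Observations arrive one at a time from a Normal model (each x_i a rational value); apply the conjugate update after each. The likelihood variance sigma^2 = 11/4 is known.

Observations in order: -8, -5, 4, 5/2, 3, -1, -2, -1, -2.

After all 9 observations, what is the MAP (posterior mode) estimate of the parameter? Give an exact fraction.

-124/191

obs 1: x=-8 → posterior Normal(-94/31, 55/31)
obs 2: x=-5 → posterior Normal(-194/51, 55/51)
obs 3: x=4 → posterior Normal(-114/71, 55/71)
obs 4: x=5/2 → posterior Normal(-64/91, 55/91)
obs 5: x=3 → posterior Normal(-4/111, 55/111)
obs 6: x=-1 → posterior Normal(-24/131, 55/131)
obs 7: x=-2 → posterior Normal(-64/151, 55/151)
obs 8: x=-1 → posterior Normal(-28/57, 55/171)
obs 9: x=-2 → posterior Normal(-124/191, 55/191)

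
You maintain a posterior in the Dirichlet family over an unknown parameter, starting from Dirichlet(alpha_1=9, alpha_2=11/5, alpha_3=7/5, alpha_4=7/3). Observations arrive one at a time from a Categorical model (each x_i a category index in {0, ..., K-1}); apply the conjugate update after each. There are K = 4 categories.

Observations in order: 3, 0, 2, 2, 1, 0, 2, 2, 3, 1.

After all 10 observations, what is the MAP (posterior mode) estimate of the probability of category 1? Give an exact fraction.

obs 1: x=3 → posterior Dirichlet(9, 11/5, 7/5, 10/3)
obs 2: x=0 → posterior Dirichlet(10, 11/5, 7/5, 10/3)
obs 3: x=2 → posterior Dirichlet(10, 11/5, 12/5, 10/3)
obs 4: x=2 → posterior Dirichlet(10, 11/5, 17/5, 10/3)
obs 5: x=1 → posterior Dirichlet(10, 16/5, 17/5, 10/3)
obs 6: x=0 → posterior Dirichlet(11, 16/5, 17/5, 10/3)
obs 7: x=2 → posterior Dirichlet(11, 16/5, 22/5, 10/3)
obs 8: x=2 → posterior Dirichlet(11, 16/5, 27/5, 10/3)
obs 9: x=3 → posterior Dirichlet(11, 16/5, 27/5, 13/3)
obs 10: x=1 → posterior Dirichlet(11, 21/5, 27/5, 13/3)

24/157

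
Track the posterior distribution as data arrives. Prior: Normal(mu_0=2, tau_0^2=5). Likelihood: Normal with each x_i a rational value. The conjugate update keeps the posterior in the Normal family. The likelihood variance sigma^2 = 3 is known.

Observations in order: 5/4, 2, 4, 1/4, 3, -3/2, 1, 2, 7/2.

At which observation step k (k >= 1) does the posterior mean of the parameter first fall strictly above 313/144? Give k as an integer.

k = 3

obs 1: x=5/4 → posterior Normal(49/32, 15/8)
obs 2: x=2 → posterior Normal(89/52, 15/13)
obs 3: x=4 → posterior Normal(169/72, 5/6)
obs 4: x=1/4 → posterior Normal(87/46, 15/23)
obs 5: x=3 → posterior Normal(117/56, 15/28)
obs 6: x=-3/2 → posterior Normal(17/11, 5/11)
obs 7: x=1 → posterior Normal(28/19, 15/38)
obs 8: x=2 → posterior Normal(66/43, 15/43)
obs 9: x=7/2 → posterior Normal(167/96, 5/16)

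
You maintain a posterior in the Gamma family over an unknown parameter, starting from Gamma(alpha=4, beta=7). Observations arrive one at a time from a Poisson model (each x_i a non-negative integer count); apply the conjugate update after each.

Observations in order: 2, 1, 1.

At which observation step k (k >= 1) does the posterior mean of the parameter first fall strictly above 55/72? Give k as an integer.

k = 2

obs 1: x=2 → posterior Gamma(6, 8)
obs 2: x=1 → posterior Gamma(7, 9)
obs 3: x=1 → posterior Gamma(8, 10)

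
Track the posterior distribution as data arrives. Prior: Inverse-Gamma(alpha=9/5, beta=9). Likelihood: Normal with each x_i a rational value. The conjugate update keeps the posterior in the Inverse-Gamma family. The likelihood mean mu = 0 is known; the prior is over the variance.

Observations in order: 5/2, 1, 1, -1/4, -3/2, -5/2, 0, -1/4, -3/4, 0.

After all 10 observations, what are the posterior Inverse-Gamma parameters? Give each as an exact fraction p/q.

alpha=34/5, beta=567/32

obs 1: x=5/2 → posterior Inverse-Gamma(23/10, 97/8)
obs 2: x=1 → posterior Inverse-Gamma(14/5, 101/8)
obs 3: x=1 → posterior Inverse-Gamma(33/10, 105/8)
obs 4: x=-1/4 → posterior Inverse-Gamma(19/5, 421/32)
obs 5: x=-3/2 → posterior Inverse-Gamma(43/10, 457/32)
obs 6: x=-5/2 → posterior Inverse-Gamma(24/5, 557/32)
obs 7: x=0 → posterior Inverse-Gamma(53/10, 557/32)
obs 8: x=-1/4 → posterior Inverse-Gamma(29/5, 279/16)
obs 9: x=-3/4 → posterior Inverse-Gamma(63/10, 567/32)
obs 10: x=0 → posterior Inverse-Gamma(34/5, 567/32)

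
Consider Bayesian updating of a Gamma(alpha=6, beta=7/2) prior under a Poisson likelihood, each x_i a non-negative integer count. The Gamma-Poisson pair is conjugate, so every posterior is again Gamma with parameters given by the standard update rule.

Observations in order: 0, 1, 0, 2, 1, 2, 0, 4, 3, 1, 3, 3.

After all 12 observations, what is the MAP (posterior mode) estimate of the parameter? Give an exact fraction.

obs 1: x=0 → posterior Gamma(6, 9/2)
obs 2: x=1 → posterior Gamma(7, 11/2)
obs 3: x=0 → posterior Gamma(7, 13/2)
obs 4: x=2 → posterior Gamma(9, 15/2)
obs 5: x=1 → posterior Gamma(10, 17/2)
obs 6: x=2 → posterior Gamma(12, 19/2)
obs 7: x=0 → posterior Gamma(12, 21/2)
obs 8: x=4 → posterior Gamma(16, 23/2)
obs 9: x=3 → posterior Gamma(19, 25/2)
obs 10: x=1 → posterior Gamma(20, 27/2)
obs 11: x=3 → posterior Gamma(23, 29/2)
obs 12: x=3 → posterior Gamma(26, 31/2)

50/31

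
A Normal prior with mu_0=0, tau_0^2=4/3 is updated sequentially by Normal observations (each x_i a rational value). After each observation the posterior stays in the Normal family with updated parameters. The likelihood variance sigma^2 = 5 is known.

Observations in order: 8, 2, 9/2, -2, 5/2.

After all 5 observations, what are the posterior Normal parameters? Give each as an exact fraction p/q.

mu_0=12/7, tau_0^2=4/7

obs 1: x=8 → posterior Normal(32/19, 20/19)
obs 2: x=2 → posterior Normal(40/23, 20/23)
obs 3: x=9/2 → posterior Normal(58/27, 20/27)
obs 4: x=-2 → posterior Normal(50/31, 20/31)
obs 5: x=5/2 → posterior Normal(12/7, 4/7)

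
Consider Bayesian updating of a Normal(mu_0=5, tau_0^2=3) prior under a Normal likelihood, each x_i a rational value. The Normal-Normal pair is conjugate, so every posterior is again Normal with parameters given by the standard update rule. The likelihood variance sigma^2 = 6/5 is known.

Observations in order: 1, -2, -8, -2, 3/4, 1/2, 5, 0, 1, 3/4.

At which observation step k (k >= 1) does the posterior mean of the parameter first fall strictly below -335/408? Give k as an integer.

obs 1: x=1 → posterior Normal(15/7, 6/7)
obs 2: x=-2 → posterior Normal(5/12, 1/2)
obs 3: x=-8 → posterior Normal(-35/17, 6/17)
obs 4: x=-2 → posterior Normal(-45/22, 3/11)
obs 5: x=3/4 → posterior Normal(-55/36, 2/9)
obs 6: x=1/2 → posterior Normal(-155/128, 3/16)
obs 7: x=5 → posterior Normal(-55/148, 6/37)
obs 8: x=0 → posterior Normal(-55/168, 1/7)
obs 9: x=1 → posterior Normal(-35/188, 6/47)
obs 10: x=3/4 → posterior Normal(-5/52, 3/26)

k = 3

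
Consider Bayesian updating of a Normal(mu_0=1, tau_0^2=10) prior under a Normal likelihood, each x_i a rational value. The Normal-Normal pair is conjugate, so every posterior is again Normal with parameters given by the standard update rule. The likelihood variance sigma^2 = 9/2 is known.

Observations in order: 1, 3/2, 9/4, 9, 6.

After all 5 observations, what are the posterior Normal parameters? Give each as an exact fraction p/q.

mu_0=404/109, tau_0^2=90/109

obs 1: x=1 → posterior Normal(1, 90/29)
obs 2: x=3/2 → posterior Normal(59/49, 90/49)
obs 3: x=9/4 → posterior Normal(104/69, 30/23)
obs 4: x=9 → posterior Normal(284/89, 90/89)
obs 5: x=6 → posterior Normal(404/109, 90/109)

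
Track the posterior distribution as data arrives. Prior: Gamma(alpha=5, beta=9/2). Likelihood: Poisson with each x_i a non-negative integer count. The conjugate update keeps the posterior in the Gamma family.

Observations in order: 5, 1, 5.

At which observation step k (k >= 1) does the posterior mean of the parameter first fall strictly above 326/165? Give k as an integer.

k = 3

obs 1: x=5 → posterior Gamma(10, 11/2)
obs 2: x=1 → posterior Gamma(11, 13/2)
obs 3: x=5 → posterior Gamma(16, 15/2)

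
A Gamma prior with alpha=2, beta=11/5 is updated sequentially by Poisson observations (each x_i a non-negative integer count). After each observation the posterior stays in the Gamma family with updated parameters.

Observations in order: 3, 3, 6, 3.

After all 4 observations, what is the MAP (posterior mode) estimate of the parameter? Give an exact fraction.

80/31

obs 1: x=3 → posterior Gamma(5, 16/5)
obs 2: x=3 → posterior Gamma(8, 21/5)
obs 3: x=6 → posterior Gamma(14, 26/5)
obs 4: x=3 → posterior Gamma(17, 31/5)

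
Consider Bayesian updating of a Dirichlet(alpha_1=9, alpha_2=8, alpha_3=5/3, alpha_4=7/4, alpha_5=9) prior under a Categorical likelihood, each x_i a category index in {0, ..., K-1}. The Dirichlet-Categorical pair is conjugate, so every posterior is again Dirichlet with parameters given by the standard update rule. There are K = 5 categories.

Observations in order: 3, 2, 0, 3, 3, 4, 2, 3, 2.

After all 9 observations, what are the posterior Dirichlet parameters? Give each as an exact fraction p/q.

alpha_1=10, alpha_2=8, alpha_3=14/3, alpha_4=23/4, alpha_5=10

obs 1: x=3 → posterior Dirichlet(9, 8, 5/3, 11/4, 9)
obs 2: x=2 → posterior Dirichlet(9, 8, 8/3, 11/4, 9)
obs 3: x=0 → posterior Dirichlet(10, 8, 8/3, 11/4, 9)
obs 4: x=3 → posterior Dirichlet(10, 8, 8/3, 15/4, 9)
obs 5: x=3 → posterior Dirichlet(10, 8, 8/3, 19/4, 9)
obs 6: x=4 → posterior Dirichlet(10, 8, 8/3, 19/4, 10)
obs 7: x=2 → posterior Dirichlet(10, 8, 11/3, 19/4, 10)
obs 8: x=3 → posterior Dirichlet(10, 8, 11/3, 23/4, 10)
obs 9: x=2 → posterior Dirichlet(10, 8, 14/3, 23/4, 10)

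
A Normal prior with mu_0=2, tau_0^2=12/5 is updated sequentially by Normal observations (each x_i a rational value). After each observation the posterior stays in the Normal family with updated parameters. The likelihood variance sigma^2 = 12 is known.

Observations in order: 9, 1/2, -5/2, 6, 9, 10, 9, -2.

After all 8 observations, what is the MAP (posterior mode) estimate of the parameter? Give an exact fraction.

obs 1: x=9 → posterior Normal(19/6, 2)
obs 2: x=1/2 → posterior Normal(39/14, 12/7)
obs 3: x=-5/2 → posterior Normal(17/8, 3/2)
obs 4: x=6 → posterior Normal(23/9, 4/3)
obs 5: x=9 → posterior Normal(16/5, 6/5)
obs 6: x=10 → posterior Normal(42/11, 12/11)
obs 7: x=9 → posterior Normal(17/4, 1)
obs 8: x=-2 → posterior Normal(49/13, 12/13)

49/13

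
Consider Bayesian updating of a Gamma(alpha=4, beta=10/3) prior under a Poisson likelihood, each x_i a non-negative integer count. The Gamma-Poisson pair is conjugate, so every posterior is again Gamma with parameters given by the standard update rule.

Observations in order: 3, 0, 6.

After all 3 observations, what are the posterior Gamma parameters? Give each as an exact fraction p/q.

alpha=13, beta=19/3

obs 1: x=3 → posterior Gamma(7, 13/3)
obs 2: x=0 → posterior Gamma(7, 16/3)
obs 3: x=6 → posterior Gamma(13, 19/3)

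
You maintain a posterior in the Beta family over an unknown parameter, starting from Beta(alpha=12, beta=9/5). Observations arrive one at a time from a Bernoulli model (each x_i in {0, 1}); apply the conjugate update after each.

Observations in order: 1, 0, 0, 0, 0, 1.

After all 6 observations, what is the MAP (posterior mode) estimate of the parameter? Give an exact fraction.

obs 1: x=1 → posterior Beta(13, 9/5)
obs 2: x=0 → posterior Beta(13, 14/5)
obs 3: x=0 → posterior Beta(13, 19/5)
obs 4: x=0 → posterior Beta(13, 24/5)
obs 5: x=0 → posterior Beta(13, 29/5)
obs 6: x=1 → posterior Beta(14, 29/5)

65/89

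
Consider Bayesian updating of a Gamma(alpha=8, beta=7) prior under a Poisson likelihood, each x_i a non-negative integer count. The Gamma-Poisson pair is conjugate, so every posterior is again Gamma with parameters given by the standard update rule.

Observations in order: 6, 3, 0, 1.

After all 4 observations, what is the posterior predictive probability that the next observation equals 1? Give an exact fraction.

5559917313492231481/17748888853923495936

obs 1: x=6 → posterior Gamma(14, 8)
obs 2: x=3 → posterior Gamma(17, 9)
obs 3: x=0 → posterior Gamma(17, 10)
obs 4: x=1 → posterior Gamma(18, 11)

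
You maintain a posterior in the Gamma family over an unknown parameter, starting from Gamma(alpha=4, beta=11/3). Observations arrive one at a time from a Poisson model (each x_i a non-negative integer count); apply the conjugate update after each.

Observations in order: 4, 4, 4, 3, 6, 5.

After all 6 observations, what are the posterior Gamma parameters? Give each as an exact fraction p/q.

alpha=30, beta=29/3

obs 1: x=4 → posterior Gamma(8, 14/3)
obs 2: x=4 → posterior Gamma(12, 17/3)
obs 3: x=4 → posterior Gamma(16, 20/3)
obs 4: x=3 → posterior Gamma(19, 23/3)
obs 5: x=6 → posterior Gamma(25, 26/3)
obs 6: x=5 → posterior Gamma(30, 29/3)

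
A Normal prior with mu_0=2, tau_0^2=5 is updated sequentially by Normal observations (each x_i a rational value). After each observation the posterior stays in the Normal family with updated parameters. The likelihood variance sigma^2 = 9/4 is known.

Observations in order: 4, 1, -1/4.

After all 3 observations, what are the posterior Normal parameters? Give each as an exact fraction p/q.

obs 1: x=4 → posterior Normal(98/29, 45/29)
obs 2: x=1 → posterior Normal(118/49, 45/49)
obs 3: x=-1/4 → posterior Normal(113/69, 15/23)

mu_0=113/69, tau_0^2=15/23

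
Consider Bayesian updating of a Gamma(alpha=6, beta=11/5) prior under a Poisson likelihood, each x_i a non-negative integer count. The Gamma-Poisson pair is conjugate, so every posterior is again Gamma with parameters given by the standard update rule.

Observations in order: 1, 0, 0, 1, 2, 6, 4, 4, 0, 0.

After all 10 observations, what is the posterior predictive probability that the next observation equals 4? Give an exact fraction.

obs 1: x=1 → posterior Gamma(7, 16/5)
obs 2: x=0 → posterior Gamma(7, 21/5)
obs 3: x=0 → posterior Gamma(7, 26/5)
obs 4: x=1 → posterior Gamma(8, 31/5)
obs 5: x=2 → posterior Gamma(10, 36/5)
obs 6: x=6 → posterior Gamma(16, 41/5)
obs 7: x=4 → posterior Gamma(20, 46/5)
obs 8: x=4 → posterior Gamma(24, 51/5)
obs 9: x=0 → posterior Gamma(24, 56/5)
obs 10: x=0 → posterior Gamma(24, 61/5)

1431131096962662814899467086095613540750117703125/16399720081142128874360382240198658635869479501824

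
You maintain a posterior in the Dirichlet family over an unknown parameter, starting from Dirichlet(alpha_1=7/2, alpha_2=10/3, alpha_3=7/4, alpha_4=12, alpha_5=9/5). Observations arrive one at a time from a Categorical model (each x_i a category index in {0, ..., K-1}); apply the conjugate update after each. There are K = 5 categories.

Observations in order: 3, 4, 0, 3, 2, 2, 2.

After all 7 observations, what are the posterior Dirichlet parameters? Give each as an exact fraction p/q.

obs 1: x=3 → posterior Dirichlet(7/2, 10/3, 7/4, 13, 9/5)
obs 2: x=4 → posterior Dirichlet(7/2, 10/3, 7/4, 13, 14/5)
obs 3: x=0 → posterior Dirichlet(9/2, 10/3, 7/4, 13, 14/5)
obs 4: x=3 → posterior Dirichlet(9/2, 10/3, 7/4, 14, 14/5)
obs 5: x=2 → posterior Dirichlet(9/2, 10/3, 11/4, 14, 14/5)
obs 6: x=2 → posterior Dirichlet(9/2, 10/3, 15/4, 14, 14/5)
obs 7: x=2 → posterior Dirichlet(9/2, 10/3, 19/4, 14, 14/5)

alpha_1=9/2, alpha_2=10/3, alpha_3=19/4, alpha_4=14, alpha_5=14/5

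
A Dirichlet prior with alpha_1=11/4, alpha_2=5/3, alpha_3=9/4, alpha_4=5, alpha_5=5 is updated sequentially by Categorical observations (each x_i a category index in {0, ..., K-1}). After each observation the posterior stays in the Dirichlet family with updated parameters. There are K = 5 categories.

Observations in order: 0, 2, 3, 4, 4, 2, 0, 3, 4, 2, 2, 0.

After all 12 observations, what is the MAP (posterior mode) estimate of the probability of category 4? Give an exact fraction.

obs 1: x=0 → posterior Dirichlet(15/4, 5/3, 9/4, 5, 5)
obs 2: x=2 → posterior Dirichlet(15/4, 5/3, 13/4, 5, 5)
obs 3: x=3 → posterior Dirichlet(15/4, 5/3, 13/4, 6, 5)
obs 4: x=4 → posterior Dirichlet(15/4, 5/3, 13/4, 6, 6)
obs 5: x=4 → posterior Dirichlet(15/4, 5/3, 13/4, 6, 7)
obs 6: x=2 → posterior Dirichlet(15/4, 5/3, 17/4, 6, 7)
obs 7: x=0 → posterior Dirichlet(19/4, 5/3, 17/4, 6, 7)
obs 8: x=3 → posterior Dirichlet(19/4, 5/3, 17/4, 7, 7)
obs 9: x=4 → posterior Dirichlet(19/4, 5/3, 17/4, 7, 8)
obs 10: x=2 → posterior Dirichlet(19/4, 5/3, 21/4, 7, 8)
obs 11: x=2 → posterior Dirichlet(19/4, 5/3, 25/4, 7, 8)
obs 12: x=0 → posterior Dirichlet(23/4, 5/3, 25/4, 7, 8)

21/71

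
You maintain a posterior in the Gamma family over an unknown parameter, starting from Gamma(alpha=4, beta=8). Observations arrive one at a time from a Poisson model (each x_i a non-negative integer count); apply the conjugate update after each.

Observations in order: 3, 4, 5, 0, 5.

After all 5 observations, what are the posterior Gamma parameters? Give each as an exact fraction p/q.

alpha=21, beta=13

obs 1: x=3 → posterior Gamma(7, 9)
obs 2: x=4 → posterior Gamma(11, 10)
obs 3: x=5 → posterior Gamma(16, 11)
obs 4: x=0 → posterior Gamma(16, 12)
obs 5: x=5 → posterior Gamma(21, 13)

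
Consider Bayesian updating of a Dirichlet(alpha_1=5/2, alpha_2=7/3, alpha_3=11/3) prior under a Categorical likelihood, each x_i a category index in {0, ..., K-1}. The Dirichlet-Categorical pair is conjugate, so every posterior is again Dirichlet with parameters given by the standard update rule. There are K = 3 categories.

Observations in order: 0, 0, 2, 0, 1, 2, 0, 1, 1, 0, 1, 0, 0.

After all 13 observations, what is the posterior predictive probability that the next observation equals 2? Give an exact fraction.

34/129

obs 1: x=0 → posterior Dirichlet(7/2, 7/3, 11/3)
obs 2: x=0 → posterior Dirichlet(9/2, 7/3, 11/3)
obs 3: x=2 → posterior Dirichlet(9/2, 7/3, 14/3)
obs 4: x=0 → posterior Dirichlet(11/2, 7/3, 14/3)
obs 5: x=1 → posterior Dirichlet(11/2, 10/3, 14/3)
obs 6: x=2 → posterior Dirichlet(11/2, 10/3, 17/3)
obs 7: x=0 → posterior Dirichlet(13/2, 10/3, 17/3)
obs 8: x=1 → posterior Dirichlet(13/2, 13/3, 17/3)
obs 9: x=1 → posterior Dirichlet(13/2, 16/3, 17/3)
obs 10: x=0 → posterior Dirichlet(15/2, 16/3, 17/3)
obs 11: x=1 → posterior Dirichlet(15/2, 19/3, 17/3)
obs 12: x=0 → posterior Dirichlet(17/2, 19/3, 17/3)
obs 13: x=0 → posterior Dirichlet(19/2, 19/3, 17/3)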